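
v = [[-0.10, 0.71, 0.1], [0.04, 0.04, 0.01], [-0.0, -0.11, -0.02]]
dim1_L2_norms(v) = [0.72, 0.06, 0.11]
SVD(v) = [[-0.99, 0.09, 0.13], [-0.05, -0.94, 0.33], [0.15, 0.32, 0.94]] @ diag([0.7332080318627445, 0.04793963559693651, 0.002788072953356429]) @ [[0.13, -0.98, -0.14], [-0.98, -0.11, -0.13], [0.11, 0.15, -0.98]]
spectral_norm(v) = 0.73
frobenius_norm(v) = 0.73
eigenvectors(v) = [[0.99, 0.91, -0.08], [-0.15, 0.34, -0.15], [-0.08, -0.23, 0.99]]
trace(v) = -0.08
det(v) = 0.00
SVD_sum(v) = [[-0.1, 0.71, 0.1],  [-0.0, 0.03, 0.00],  [0.01, -0.11, -0.02]] + [[-0.00,-0.0,-0.0], [0.04,0.01,0.01], [-0.01,-0.00,-0.0]] + [[0.00, 0.0, -0.0],  [0.0, 0.00, -0.00],  [0.00, 0.0, -0.00]]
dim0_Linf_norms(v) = [0.1, 0.71, 0.1]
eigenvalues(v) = [-0.22, 0.14, -0.0]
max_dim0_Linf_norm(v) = 0.71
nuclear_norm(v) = 0.78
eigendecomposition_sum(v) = [[-0.15, 0.43, 0.05], [0.02, -0.07, -0.01], [0.01, -0.04, -0.00]] + [[0.05, 0.28, 0.05], [0.02, 0.11, 0.02], [-0.01, -0.07, -0.01]] + [[0.0, 0.00, 0.00], [0.0, 0.00, 0.00], [-0.00, -0.0, -0.00]]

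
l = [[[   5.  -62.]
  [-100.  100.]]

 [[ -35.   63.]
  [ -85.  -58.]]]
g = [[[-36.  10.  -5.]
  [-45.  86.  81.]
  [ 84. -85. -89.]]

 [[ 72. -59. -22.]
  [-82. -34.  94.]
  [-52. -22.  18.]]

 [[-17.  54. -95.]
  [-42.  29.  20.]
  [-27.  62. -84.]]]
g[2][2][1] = 62.0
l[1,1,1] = -58.0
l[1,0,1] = 63.0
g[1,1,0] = -82.0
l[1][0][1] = 63.0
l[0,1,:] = [-100.0, 100.0]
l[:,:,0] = [[5.0, -100.0], [-35.0, -85.0]]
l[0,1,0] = -100.0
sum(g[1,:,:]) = -87.0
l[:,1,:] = [[-100.0, 100.0], [-85.0, -58.0]]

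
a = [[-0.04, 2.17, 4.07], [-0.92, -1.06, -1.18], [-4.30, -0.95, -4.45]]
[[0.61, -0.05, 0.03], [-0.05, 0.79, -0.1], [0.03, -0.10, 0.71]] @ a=[[-0.11, 1.35, 2.41], [-0.29, -0.85, -0.69], [-2.96, -0.50, -2.92]]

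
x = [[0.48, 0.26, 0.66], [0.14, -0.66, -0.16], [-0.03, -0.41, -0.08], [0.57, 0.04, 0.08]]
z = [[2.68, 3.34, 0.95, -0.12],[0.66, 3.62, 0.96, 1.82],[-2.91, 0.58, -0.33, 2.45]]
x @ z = [[-0.46, 2.93, 0.49, 2.03], [0.41, -2.01, -0.45, -1.61], [-0.12, -1.63, -0.40, -0.94], [1.32, 2.09, 0.55, 0.2]]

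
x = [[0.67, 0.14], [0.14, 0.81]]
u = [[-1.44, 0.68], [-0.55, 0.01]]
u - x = [[-2.11, 0.54], [-0.69, -0.80]]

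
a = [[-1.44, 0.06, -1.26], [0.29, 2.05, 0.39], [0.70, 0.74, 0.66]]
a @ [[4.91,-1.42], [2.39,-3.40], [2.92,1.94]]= [[-10.61, -0.60], [7.46, -6.63], [7.13, -2.23]]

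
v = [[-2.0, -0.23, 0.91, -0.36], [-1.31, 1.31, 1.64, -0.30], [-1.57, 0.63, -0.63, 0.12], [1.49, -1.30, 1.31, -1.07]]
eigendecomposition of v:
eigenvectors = [[-0.02+0.00j, (-0.09-0.5j), -0.09+0.50j, (-0.02+0j)], [-0.92+0.00j, (-0.21-0.16j), -0.21+0.16j, -0.14+0.00j], [(-0.21+0j), (0.31-0.25j), 0.31+0.25j, (0.31+0j)], [0.31+0.00j, (-0.72+0j), -0.72-0.00j, 0.94+0.00j]]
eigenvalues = [(1.75+0j), (-1.84+1.21j), (-1.84-1.21j), (-0.47+0j)]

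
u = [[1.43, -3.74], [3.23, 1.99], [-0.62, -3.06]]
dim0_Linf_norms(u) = [3.23, 3.74]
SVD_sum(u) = [[-0.66, -3.33], [0.5, 2.53], [-0.61, -3.06]] + [[2.09, -0.41], [2.73, -0.54], [-0.01, 0.00]]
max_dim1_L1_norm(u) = 5.22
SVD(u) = [[0.64, 0.61], [-0.49, 0.79], [0.59, -0.00]] @ diag([5.282093457721518, 3.5032825612410337]) @ [[-0.19, -0.98],  [0.98, -0.19]]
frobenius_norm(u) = 6.34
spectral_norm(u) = 5.28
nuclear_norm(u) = 8.79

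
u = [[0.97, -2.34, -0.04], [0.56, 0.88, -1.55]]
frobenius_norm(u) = 3.15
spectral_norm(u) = 2.65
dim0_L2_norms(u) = [1.12, 2.5, 1.55]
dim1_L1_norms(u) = [3.35, 2.99]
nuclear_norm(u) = 4.35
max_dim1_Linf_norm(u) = 2.34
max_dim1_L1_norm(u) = 3.35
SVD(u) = [[-0.92, 0.38], [0.38, 0.92]] @ diag([2.6490579086530768, 1.7003212039501778]) @ [[-0.26, 0.94, -0.21], [0.52, -0.05, -0.85]]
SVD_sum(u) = [[0.63, -2.31, 0.51], [-0.26, 0.95, -0.21]] + [[0.34, -0.03, -0.55], [0.82, -0.07, -1.34]]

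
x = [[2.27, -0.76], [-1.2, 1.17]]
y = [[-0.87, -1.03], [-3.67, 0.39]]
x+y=[[1.4, -1.79],[-4.87, 1.56]]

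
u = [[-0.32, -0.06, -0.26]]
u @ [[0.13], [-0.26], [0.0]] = [[-0.03]]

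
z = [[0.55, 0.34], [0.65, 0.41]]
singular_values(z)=[1.0, 0.0]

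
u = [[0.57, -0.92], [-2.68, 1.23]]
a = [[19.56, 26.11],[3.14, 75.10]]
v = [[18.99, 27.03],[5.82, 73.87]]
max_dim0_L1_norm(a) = 101.21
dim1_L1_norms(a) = [45.67, 78.24]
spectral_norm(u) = 3.09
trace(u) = 1.80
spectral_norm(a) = 80.09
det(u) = -1.76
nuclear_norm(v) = 95.25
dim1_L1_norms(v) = [46.02, 79.69]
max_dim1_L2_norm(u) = 2.95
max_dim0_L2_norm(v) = 78.66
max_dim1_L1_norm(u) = 3.91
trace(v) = 92.86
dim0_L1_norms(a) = [22.7, 101.21]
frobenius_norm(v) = 81.13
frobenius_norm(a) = 81.94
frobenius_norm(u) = 3.14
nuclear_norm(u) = 3.66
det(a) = 1386.97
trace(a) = 94.66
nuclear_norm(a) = 97.41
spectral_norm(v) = 79.61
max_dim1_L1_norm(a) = 78.24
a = v + u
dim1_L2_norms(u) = [1.08, 2.95]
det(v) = 1245.48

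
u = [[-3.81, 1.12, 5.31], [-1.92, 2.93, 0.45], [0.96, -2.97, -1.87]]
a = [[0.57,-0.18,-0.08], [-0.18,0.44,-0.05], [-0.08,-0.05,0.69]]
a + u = [[-3.24,0.94,5.23], [-2.10,3.37,0.40], [0.88,-3.02,-1.18]]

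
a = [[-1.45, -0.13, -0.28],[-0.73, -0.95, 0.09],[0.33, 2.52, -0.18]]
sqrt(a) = [[-0.21, 0.62, -0.24], [-1.4, 0.33, -0.22], [2.56, 0.82, 0.79]]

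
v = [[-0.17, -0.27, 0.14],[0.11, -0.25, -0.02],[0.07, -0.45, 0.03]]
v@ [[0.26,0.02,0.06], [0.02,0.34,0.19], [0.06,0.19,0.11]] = [[-0.04, -0.07, -0.05], [0.02, -0.09, -0.04], [0.01, -0.15, -0.08]]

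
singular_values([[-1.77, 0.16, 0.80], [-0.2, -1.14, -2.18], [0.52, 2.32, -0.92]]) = [2.66, 2.62, 1.57]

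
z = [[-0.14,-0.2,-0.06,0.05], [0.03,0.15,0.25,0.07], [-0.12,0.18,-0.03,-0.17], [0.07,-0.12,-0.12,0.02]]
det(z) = -0.000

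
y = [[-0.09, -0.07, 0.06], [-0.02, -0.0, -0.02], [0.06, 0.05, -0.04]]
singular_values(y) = [0.16, 0.03, 0.0]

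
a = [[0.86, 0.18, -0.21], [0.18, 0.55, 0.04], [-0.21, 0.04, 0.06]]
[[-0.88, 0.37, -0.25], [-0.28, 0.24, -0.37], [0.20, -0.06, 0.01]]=a @ [[-1.01, 0.1, -0.18], [-0.18, 0.48, -0.61], [-0.10, -0.96, -0.06]]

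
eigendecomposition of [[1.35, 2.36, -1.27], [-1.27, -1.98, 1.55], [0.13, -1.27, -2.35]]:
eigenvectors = [[(0.89+0j), (0.6+0j), 0.60-0.00j], [(-0.38+0j), -0.59+0.08j, -0.59-0.08j], [(0.25+0j), 0.24-0.48j, 0.24+0.48j]]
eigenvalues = [(-0+0j), (-1.49+1.31j), (-1.49-1.31j)]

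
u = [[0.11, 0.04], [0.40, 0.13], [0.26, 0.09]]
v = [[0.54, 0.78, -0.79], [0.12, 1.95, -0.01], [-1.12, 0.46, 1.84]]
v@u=[[0.17, 0.05], [0.79, 0.26], [0.54, 0.18]]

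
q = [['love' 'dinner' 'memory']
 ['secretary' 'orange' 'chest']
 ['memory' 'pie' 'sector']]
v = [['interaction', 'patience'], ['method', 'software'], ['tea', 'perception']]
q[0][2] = 'memory'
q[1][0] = 'secretary'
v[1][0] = 'method'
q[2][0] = 'memory'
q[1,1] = 'orange'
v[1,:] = ['method', 'software']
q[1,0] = 'secretary'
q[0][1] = 'dinner'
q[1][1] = 'orange'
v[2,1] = 'perception'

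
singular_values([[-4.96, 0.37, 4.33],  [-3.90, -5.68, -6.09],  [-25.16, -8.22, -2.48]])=[27.59, 8.52, 1.06]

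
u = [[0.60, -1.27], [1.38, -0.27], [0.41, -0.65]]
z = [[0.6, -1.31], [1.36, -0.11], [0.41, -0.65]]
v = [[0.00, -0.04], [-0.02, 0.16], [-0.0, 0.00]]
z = v + u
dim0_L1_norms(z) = [2.37, 2.07]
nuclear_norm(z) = 2.89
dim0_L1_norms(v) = [0.02, 0.2]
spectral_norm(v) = 0.17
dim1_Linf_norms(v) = [0.04, 0.16, 0.0]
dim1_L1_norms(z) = [1.91, 1.47, 1.06]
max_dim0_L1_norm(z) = 2.37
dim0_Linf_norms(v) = [0.02, 0.16]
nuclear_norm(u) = 2.85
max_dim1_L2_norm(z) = 1.44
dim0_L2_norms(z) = [1.54, 1.47]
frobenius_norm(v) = 0.17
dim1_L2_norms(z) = [1.44, 1.36, 0.77]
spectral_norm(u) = 1.92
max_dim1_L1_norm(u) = 1.87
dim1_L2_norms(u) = [1.4, 1.41, 0.77]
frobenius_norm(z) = 2.13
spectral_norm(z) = 1.86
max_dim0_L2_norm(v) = 0.16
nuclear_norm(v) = 0.17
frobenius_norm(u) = 2.13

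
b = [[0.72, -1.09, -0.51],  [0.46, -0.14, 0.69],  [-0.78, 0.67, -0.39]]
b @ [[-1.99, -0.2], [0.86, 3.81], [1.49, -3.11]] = [[-3.13,  -2.71], [-0.01,  -2.77], [1.55,  3.92]]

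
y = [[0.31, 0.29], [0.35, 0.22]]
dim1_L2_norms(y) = [0.42, 0.41]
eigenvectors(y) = [[0.72, -0.62], [0.69, 0.78]]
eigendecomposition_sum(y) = [[0.33, 0.26], [0.32, 0.25]] + [[-0.02, 0.03], [0.03, -0.03]]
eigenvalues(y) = [0.59, -0.06]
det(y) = -0.03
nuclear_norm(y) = 0.65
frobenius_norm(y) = 0.59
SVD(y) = [[-0.72,  -0.7],  [-0.7,  0.72]] @ diag([0.5898412797030221, 0.05645586557923877]) @ [[-0.79, -0.61], [0.61, -0.79]]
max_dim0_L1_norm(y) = 0.66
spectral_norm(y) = 0.59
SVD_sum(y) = [[0.33, 0.26],  [0.33, 0.25]] + [[-0.02,0.03], [0.02,-0.03]]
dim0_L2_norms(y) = [0.47, 0.36]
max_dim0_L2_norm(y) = 0.47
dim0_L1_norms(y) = [0.66, 0.51]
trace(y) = 0.53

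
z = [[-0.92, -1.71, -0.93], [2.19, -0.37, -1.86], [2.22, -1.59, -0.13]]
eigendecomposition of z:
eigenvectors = [[(0.61+0j),  (0.61-0j),  0.13+0.00j], [0.15-0.57j,  (0.15+0.57j),  -0.61+0.00j], [(0.09-0.52j),  (0.09+0.52j),  (0.78+0j)]]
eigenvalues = [(-1.46+2.37j), (-1.46-2.37j), (1.51+0j)]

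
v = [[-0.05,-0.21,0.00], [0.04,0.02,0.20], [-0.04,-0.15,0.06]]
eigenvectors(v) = [[0.94+0.00j, (-0.65+0j), (-0.65-0j)],[-0.30+0.00j, (0.17+0.58j), (0.17-0.58j)],[-0.18+0.00j, -0.43+0.12j, -0.43-0.12j]]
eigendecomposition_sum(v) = [[(0.01+0j),0.00+0.00j,(-0.02+0j)], [(-0+0j),-0.00-0.00j,(0.01-0j)], [-0.00+0.00j,-0.00-0.00j,0.00-0.00j]] + [[(-0.03+0.02j), (-0.11-0.02j), 0.01+0.11j], [(0.02+0.02j), (0.01+0.1j), 0.10-0.04j], [(-0.02+0.02j), -0.07+0.01j, 0.03+0.07j]] + [[(-0.03-0.02j),-0.11+0.02j,(0.01-0.11j)], [0.02-0.02j,(0.01-0.1j),(0.1+0.04j)], [(-0.02-0.02j),(-0.07-0.01j),0.03-0.07j]]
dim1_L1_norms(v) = [0.26, 0.26, 0.25]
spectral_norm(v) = 0.27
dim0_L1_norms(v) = [0.13, 0.38, 0.26]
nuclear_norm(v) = 0.49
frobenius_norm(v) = 0.34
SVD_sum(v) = [[-0.05, -0.21, 0.03], [0.00, 0.0, -0.0], [-0.04, -0.16, 0.02]] + [[-0.00, -0.0, -0.03], [0.04, 0.02, 0.2], [0.01, 0.00, 0.04]] + [[0.01, -0.00, -0.0], [0.0, -0.00, -0.00], [-0.01, 0.00, 0.0]]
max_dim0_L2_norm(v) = 0.26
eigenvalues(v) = [(0.02+0j), (0.01+0.19j), (0.01-0.19j)]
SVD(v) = [[0.8, 0.12, 0.59], [-0.02, -0.97, 0.22], [0.6, -0.19, -0.78]] @ diag([0.2682635298028931, 0.21026721269519985, 0.011062451947187243]) @ [[-0.24, -0.96, 0.12], [-0.18, -0.08, -0.98], [0.95, -0.26, -0.15]]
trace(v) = 0.03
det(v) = 0.00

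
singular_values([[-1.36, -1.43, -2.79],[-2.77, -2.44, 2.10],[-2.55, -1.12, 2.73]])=[5.68, 3.52, 0.57]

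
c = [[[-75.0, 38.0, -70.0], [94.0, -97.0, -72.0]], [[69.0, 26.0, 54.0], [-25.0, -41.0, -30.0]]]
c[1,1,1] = -41.0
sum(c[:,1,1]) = -138.0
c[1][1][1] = -41.0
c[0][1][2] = -72.0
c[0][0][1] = 38.0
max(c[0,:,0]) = 94.0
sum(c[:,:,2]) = -118.0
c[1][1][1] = -41.0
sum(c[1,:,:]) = 53.0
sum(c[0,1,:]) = -75.0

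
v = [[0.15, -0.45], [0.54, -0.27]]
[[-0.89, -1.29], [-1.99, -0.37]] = v @[[-3.24, 0.9], [0.89, 3.17]]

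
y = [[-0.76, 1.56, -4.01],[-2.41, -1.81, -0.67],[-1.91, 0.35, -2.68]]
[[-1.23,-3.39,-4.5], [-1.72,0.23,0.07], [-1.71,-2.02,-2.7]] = y@[[0.60, 0.04, -0.05], [0.07, -0.43, -0.34], [0.22, 0.67, 1.0]]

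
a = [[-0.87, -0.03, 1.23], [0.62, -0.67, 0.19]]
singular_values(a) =[1.53, 0.9]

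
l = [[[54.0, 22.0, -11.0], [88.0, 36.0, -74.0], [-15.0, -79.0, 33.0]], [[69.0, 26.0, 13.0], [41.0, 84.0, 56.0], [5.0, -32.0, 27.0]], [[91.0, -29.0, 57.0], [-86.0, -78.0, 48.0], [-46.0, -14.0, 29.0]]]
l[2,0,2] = 57.0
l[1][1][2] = 56.0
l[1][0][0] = 69.0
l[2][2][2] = 29.0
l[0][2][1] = -79.0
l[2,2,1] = -14.0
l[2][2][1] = -14.0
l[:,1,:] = [[88.0, 36.0, -74.0], [41.0, 84.0, 56.0], [-86.0, -78.0, 48.0]]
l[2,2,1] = -14.0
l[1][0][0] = 69.0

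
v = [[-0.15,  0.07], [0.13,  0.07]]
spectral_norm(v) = 0.20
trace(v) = -0.08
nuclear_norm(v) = 0.30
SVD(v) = [[-0.77, 0.64], [0.64, 0.77]] @ diag([0.19866068747318502, 0.09866068747318507]) @ [[1.00,-0.05], [0.05,1.00]]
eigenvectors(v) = [[-0.89,-0.26], [0.45,-0.96]]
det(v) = -0.02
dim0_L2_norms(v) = [0.2, 0.1]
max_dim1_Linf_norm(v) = 0.15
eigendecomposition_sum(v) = [[-0.16, 0.04], [0.08, -0.02]] + [[0.01, 0.03], [0.05, 0.09]]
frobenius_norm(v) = 0.22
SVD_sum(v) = [[-0.15, 0.01], [0.13, -0.01]] + [[0.00, 0.06], [0.0, 0.08]]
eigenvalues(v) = [-0.19, 0.11]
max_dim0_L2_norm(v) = 0.2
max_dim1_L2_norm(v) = 0.17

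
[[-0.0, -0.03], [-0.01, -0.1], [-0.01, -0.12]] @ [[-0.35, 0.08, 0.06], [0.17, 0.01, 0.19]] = [[-0.01,-0.0,-0.01],  [-0.01,-0.00,-0.02],  [-0.02,-0.00,-0.02]]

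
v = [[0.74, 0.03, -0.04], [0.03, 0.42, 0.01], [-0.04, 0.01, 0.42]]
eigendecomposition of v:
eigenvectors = [[0.99, 0.15, 0.02],[0.09, -0.67, 0.74],[-0.12, 0.73, 0.68]]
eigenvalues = [0.75, 0.4, 0.43]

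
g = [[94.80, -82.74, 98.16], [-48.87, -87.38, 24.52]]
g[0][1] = -82.74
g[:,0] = [94.8, -48.87]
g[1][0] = -48.87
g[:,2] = [98.16, 24.52]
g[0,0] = 94.8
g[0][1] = -82.74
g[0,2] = 98.16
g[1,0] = -48.87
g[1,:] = [-48.87, -87.38, 24.52]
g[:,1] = [-82.74, -87.38]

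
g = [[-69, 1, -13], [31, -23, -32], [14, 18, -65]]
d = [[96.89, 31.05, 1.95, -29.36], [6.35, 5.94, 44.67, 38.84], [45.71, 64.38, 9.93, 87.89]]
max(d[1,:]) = 44.67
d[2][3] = 87.89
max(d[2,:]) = 87.89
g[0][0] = -69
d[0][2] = 1.95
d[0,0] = 96.89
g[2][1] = 18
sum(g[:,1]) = -4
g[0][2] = -13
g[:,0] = [-69, 31, 14]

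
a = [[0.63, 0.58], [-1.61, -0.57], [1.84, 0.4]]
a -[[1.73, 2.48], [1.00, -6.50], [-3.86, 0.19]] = [[-1.1, -1.90], [-2.61, 5.93], [5.70, 0.21]]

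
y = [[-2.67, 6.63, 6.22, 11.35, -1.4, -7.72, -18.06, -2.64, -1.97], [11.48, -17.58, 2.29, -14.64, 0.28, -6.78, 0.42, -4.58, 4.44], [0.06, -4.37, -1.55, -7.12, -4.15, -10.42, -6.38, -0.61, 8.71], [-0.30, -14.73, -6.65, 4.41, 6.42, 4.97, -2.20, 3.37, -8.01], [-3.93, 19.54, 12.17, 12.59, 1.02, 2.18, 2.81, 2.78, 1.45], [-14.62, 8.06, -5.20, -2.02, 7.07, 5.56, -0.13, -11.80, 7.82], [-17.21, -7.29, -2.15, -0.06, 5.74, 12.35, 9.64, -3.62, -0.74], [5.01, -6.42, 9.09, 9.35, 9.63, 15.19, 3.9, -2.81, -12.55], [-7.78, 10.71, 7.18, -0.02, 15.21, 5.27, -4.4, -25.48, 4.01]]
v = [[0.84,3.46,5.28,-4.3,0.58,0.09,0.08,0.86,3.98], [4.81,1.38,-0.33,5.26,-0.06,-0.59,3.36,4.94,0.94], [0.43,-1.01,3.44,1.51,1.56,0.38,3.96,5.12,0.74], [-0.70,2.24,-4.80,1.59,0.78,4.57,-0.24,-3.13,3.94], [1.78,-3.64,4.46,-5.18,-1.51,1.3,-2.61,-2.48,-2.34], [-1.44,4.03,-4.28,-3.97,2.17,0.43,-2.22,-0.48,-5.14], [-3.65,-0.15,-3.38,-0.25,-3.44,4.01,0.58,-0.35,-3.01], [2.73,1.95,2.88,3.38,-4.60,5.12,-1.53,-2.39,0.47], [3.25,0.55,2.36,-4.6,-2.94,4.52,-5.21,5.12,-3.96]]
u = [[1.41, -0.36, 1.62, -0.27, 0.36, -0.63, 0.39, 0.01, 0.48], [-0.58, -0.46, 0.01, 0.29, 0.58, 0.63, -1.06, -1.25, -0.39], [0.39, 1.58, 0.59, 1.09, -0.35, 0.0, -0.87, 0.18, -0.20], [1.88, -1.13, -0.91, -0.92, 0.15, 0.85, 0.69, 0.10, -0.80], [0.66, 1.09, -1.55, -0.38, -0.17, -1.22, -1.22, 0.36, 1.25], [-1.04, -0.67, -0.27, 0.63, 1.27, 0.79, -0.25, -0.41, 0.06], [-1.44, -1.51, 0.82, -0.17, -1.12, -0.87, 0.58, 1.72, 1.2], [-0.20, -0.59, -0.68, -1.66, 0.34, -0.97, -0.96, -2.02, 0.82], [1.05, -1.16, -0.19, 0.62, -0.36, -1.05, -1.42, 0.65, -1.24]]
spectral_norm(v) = 14.91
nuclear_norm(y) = 182.65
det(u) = -2.52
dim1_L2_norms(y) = [24.84, 27.34, 17.75, 20.66, 26.97, 24.31, 25.42, 27.21, 34.21]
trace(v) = 0.40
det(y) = -66505743.85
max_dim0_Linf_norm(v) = 5.28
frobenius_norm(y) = 77.34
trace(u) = -1.44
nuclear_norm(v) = 72.72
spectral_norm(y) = 46.38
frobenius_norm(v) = 27.62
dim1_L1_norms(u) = [5.53, 5.25, 5.25, 7.43, 7.9, 5.39, 9.43, 8.24, 7.74]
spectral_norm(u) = 3.98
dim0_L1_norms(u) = [8.65, 8.55, 6.64, 6.03, 4.7, 7.01, 7.44, 6.7, 6.44]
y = v @ u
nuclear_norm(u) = 21.41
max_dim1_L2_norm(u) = 3.44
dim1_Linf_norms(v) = [5.28, 5.26, 5.12, 4.8, 5.18, 5.14, 4.01, 5.12, 5.21]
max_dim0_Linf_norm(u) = 2.02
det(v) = 25537110.25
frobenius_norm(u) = 8.18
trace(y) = 0.03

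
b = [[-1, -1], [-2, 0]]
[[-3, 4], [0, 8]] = b @ [[0, -4], [3, 0]]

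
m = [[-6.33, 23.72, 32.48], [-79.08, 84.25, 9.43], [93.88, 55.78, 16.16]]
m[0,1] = 23.72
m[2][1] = 55.78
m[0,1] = 23.72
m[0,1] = 23.72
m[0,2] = 32.48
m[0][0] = -6.33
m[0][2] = 32.48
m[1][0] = -79.08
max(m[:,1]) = 84.25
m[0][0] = -6.33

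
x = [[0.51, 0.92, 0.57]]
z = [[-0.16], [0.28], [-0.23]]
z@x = [[-0.08, -0.15, -0.09],[0.14, 0.26, 0.16],[-0.12, -0.21, -0.13]]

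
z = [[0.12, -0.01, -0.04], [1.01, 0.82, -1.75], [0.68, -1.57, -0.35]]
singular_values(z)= [2.18, 1.75, 0.07]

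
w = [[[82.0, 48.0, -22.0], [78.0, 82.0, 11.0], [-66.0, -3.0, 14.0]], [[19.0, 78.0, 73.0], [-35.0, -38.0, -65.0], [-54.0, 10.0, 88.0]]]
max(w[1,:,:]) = 88.0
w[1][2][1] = 10.0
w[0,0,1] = 48.0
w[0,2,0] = -66.0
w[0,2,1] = -3.0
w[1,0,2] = 73.0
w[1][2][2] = 88.0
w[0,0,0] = 82.0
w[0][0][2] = -22.0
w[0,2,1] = -3.0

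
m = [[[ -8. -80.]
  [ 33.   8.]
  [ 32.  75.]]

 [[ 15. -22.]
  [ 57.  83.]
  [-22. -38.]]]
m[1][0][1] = -22.0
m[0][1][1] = 8.0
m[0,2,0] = 32.0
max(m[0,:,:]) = 75.0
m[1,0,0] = 15.0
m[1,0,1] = -22.0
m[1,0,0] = 15.0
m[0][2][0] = 32.0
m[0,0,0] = -8.0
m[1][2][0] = -22.0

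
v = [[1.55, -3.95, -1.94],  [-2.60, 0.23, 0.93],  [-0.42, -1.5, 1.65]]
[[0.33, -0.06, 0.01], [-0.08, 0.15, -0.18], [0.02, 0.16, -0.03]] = v@[[0.01, -0.04, 0.08],[-0.06, -0.03, 0.02],[-0.04, 0.06, 0.02]]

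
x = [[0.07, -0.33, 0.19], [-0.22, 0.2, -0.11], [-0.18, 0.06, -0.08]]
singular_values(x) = [0.51, 0.19, 0.03]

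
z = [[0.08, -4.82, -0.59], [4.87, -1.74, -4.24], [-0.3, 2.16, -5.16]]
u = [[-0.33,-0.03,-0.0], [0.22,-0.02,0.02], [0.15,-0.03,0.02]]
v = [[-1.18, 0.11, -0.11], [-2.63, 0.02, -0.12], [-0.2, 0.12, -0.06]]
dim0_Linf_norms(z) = [4.87, 4.82, 5.16]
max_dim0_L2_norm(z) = 6.7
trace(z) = -6.82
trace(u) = -0.33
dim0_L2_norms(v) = [2.89, 0.16, 0.17]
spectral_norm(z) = 7.54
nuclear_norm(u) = 0.48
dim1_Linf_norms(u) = [0.33, 0.22, 0.15]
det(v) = 0.00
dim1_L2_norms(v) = [1.19, 2.63, 0.24]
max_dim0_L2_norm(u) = 0.42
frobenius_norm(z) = 9.98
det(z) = -131.70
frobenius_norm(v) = 2.90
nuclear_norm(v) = 3.07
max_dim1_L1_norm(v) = 2.77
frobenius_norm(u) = 0.43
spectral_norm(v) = 2.89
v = z @ u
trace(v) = -1.22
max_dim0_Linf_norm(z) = 5.16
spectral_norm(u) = 0.42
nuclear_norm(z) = 16.36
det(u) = -0.00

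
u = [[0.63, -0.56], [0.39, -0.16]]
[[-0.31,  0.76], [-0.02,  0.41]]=u @ [[0.32, 0.92], [0.92, -0.32]]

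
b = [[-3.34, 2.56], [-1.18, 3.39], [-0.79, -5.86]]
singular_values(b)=[7.34, 3.41]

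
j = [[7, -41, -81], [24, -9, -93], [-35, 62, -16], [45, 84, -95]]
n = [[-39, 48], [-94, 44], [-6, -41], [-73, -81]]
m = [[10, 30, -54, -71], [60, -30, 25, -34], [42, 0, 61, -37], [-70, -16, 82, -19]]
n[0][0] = -39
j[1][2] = -93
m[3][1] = -16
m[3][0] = -70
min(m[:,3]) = -71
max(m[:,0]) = 60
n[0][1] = 48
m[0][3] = -71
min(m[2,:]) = -37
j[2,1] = 62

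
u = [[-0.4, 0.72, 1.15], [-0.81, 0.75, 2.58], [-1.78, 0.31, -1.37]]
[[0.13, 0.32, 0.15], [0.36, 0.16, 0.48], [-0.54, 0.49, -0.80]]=u @ [[0.14, -0.06, 0.20],[-0.06, 0.63, -0.14],[0.2, -0.14, 0.29]]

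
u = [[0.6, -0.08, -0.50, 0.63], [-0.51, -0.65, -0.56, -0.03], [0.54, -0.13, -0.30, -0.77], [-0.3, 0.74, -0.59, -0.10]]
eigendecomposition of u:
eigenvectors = [[-0.69+0.00j, -0.69-0.00j, 0.15+0.06j, (0.15-0.06j)],  [(0.13-0.25j), (0.13+0.25j), (0.65+0j), (0.65-0j)],  [-0.01+0.44j, -0.01-0.44j, 0.17-0.53j, (0.17+0.53j)],  [(-0.07-0.5j), (-0.07+0.5j), -0.17-0.46j, -0.17+0.46j]]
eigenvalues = [(0.67+0.74j), (0.67-0.74j), (-0.9+0.43j), (-0.9-0.43j)]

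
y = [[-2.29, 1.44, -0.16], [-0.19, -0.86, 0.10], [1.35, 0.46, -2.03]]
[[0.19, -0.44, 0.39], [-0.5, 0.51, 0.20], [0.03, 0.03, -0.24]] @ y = [[0.18, 0.83, -0.87], [1.32, -1.07, -0.27], [-0.4, -0.09, 0.49]]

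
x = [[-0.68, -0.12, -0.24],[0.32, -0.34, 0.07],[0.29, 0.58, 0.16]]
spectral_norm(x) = 0.90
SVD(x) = [[-0.78, 0.33, 0.53], [0.16, -0.72, 0.68], [0.61, 0.61, 0.51]] @ diag([0.9013499358946806, 0.6252745489622777, 0.00017743358040830416]) @ [[0.84, 0.43, 0.33],  [-0.44, 0.89, -0.05],  [-0.32, -0.1, 0.94]]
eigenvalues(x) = [-0.65, 0.0, -0.21]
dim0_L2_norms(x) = [0.81, 0.68, 0.3]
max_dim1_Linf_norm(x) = 0.68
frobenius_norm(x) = 1.10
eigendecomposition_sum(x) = [[-0.48,0.09,-0.15], [0.54,-0.11,0.17], [-0.21,0.04,-0.07]] + [[-0.00,-0.00,-0.0], [-0.00,-0.00,-0.00], [0.00,0.0,0.0]] + [[-0.20, -0.21, -0.09], [-0.22, -0.23, -0.10], [0.50, 0.54, 0.23]]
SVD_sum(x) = [[-0.59, -0.30, -0.23], [0.12, 0.06, 0.05], [0.46, 0.24, 0.18]] + [[-0.09,0.18,-0.01], [0.2,-0.4,0.02], [-0.17,0.34,-0.02]] + [[-0.00, -0.0, 0.00], [-0.00, -0.00, 0.00], [-0.0, -0.00, 0.0]]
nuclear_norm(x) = 1.53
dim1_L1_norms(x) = [1.04, 0.73, 1.03]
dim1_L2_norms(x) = [0.73, 0.47, 0.67]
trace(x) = -0.86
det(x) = 0.00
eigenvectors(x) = [[-0.64,0.31,0.34], [0.72,0.10,0.38], [-0.28,-0.94,-0.86]]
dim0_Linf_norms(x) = [0.68, 0.58, 0.24]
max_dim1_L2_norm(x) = 0.73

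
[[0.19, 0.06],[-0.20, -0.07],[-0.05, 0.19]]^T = [[0.19, -0.2, -0.05],[0.06, -0.07, 0.19]]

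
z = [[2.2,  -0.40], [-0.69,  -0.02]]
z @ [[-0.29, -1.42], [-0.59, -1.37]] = [[-0.40, -2.58], [0.21, 1.01]]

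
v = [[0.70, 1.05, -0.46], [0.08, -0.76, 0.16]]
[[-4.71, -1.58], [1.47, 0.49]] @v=[[-3.42,-3.74,1.91], [1.07,1.17,-0.60]]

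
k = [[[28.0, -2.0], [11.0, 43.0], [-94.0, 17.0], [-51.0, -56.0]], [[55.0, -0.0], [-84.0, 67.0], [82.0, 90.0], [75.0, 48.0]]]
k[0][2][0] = -94.0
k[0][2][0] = -94.0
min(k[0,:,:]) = -94.0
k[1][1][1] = 67.0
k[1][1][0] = -84.0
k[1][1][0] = -84.0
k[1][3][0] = 75.0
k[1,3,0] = 75.0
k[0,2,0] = -94.0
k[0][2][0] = -94.0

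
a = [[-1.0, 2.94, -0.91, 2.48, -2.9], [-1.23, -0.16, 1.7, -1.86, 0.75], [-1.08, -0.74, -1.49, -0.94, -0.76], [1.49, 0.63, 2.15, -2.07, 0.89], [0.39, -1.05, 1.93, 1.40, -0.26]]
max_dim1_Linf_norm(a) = 2.94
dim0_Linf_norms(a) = [1.49, 2.94, 2.15, 2.48, 2.9]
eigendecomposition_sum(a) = [[-1.47+0.00j, (-0.07+0j), (-1.19+0j), (2.6-0j), (-1.96-0j)], [0.24-0.00j, 0.01-0.00j, (0.19-0j), (-0.42+0j), (0.31+0j)], [-0.14+0.00j, -0.01+0.00j, (-0.11+0j), 0.25-0.00j, (-0.19-0j)], [1.26-0.00j, (0.06-0j), (1.02-0j), -2.24+0.00j, (1.69+0j)], [(-0.18+0j), (-0.01+0j), -0.14+0.00j, (0.32-0j), -0.24-0.00j]] + [[(0.27+1j), (1.42-0.22j), (0.4-0.05j), (-0+1.18j), -0.69-0.12j], [-0.90+0.17j, (0.1+1.26j), 0.01+0.35j, (-1.04-0.08j), (0.15-0.6j)], [-0.30-0.30j, (-0.45+0.37j), (-0.13+0.1j), -0.24-0.42j, (0.27-0.1j)], [0.04+0.30j, 0.42-0.00j, 0.12+0.00j, -0.05+0.34j, -0.19-0.07j], [(0.06-0.18j), -0.23-0.10j, (-0.06-0.03j), 0.11-0.18j, 0.09+0.08j]] + [[0.27-1.00j, 1.42+0.22j, 0.40+0.05j, -0.00-1.18j, -0.69+0.12j],[(-0.9-0.17j), 0.10-1.26j, (0.01-0.35j), -1.04+0.08j, 0.15+0.60j],[-0.30+0.30j, (-0.45-0.37j), -0.13-0.10j, -0.24+0.42j, (0.27+0.1j)],[(0.04-0.3j), 0.42+0.00j, (0.12-0j), -0.05-0.34j, -0.19+0.07j],[0.06+0.18j, (-0.23+0.1j), (-0.06+0.03j), 0.11+0.18j, 0.09-0.08j]] + [[(-0.04-0.11j), (0.09+0.08j), -0.26-0.40j, -0.06-0.22j, (0.22-0.25j)],[(0.17+0.07j), -0.18+0.02j, (0.74+0.13j), 0.32+0.17j, (0.06+0.52j)],[-0.17+0.12j, (0.09-0.19j), -0.56+0.66j, -0.35+0.22j, (-0.55-0.24j)],[(0.08+0.13j), -0.13-0.07j, 0.45+0.44j, 0.14+0.27j, (-0.2+0.39j)],[0.23+0.18j, (-0.29-0.04j), (1.1+0.48j), (0.43+0.39j), (-0.1+0.83j)]] + [[-0.04+0.11j, 0.09-0.08j, -0.26+0.40j, (-0.06+0.22j), 0.22+0.25j], [(0.17-0.07j), -0.18-0.02j, (0.74-0.13j), (0.32-0.17j), 0.06-0.52j], [-0.17-0.12j, (0.09+0.19j), -0.56-0.66j, (-0.35-0.22j), -0.55+0.24j], [(0.08-0.13j), -0.13+0.07j, 0.45-0.44j, 0.14-0.27j, (-0.2-0.39j)], [0.23-0.18j, -0.29+0.04j, (1.1-0.48j), 0.43-0.39j, -0.10-0.83j]]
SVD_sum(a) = [[-0.94,1.72,-2.06,2.79,-2.46], [0.41,-0.76,0.91,-1.23,1.08], [-0.09,0.16,-0.19,0.26,-0.23], [0.55,-1.00,1.20,-1.62,1.43], [0.07,-0.13,0.15,-0.2,0.18]] + [[0.43, 0.49, 0.98, 0.46, -0.12], [0.03, 0.03, 0.07, 0.03, -0.01], [-0.7, -0.8, -1.60, -0.75, 0.2], [0.53, 0.61, 1.21, 0.57, -0.15], [0.59, 0.68, 1.35, 0.63, -0.17]] + [[-0.29, 0.85, 0.03, -0.75, -0.18], [-0.32, 0.93, 0.03, -0.83, -0.19], [-0.1, 0.29, 0.01, -0.26, -0.06], [-0.32, 0.95, 0.04, -0.84, -0.2], [0.40, -1.18, -0.04, 1.05, 0.25]] + [[-0.24, -0.09, 0.13, 0.01, -0.07], [-1.25, -0.47, 0.71, 0.07, -0.36], [-0.44, -0.16, 0.25, 0.02, -0.13], [0.57, 0.21, -0.32, -0.03, 0.16], [-0.8, -0.3, 0.45, 0.04, -0.23]] + [[0.03, -0.03, 0.01, -0.03, -0.07], [-0.11, 0.10, -0.02, 0.09, 0.23], [0.25, -0.23, 0.04, -0.22, -0.54], [0.16, -0.15, 0.03, -0.14, -0.35], [0.13, -0.12, 0.02, -0.12, -0.29]]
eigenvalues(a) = [(-4.05+0j), (0.27+2.79j), (0.27-2.79j), (-0.74+1.67j), (-0.74-1.67j)]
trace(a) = -4.98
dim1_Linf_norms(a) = [2.94, 1.86, 1.49, 2.15, 1.93]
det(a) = -105.84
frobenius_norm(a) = 7.63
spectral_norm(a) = 5.82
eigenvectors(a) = [[0.75+0.00j,-0.70+0.00j,(-0.7-0j),(-0.22-0.14j),-0.22+0.14j], [-0.12+0.00j,(0.05-0.61j),0.05+0.61j,0.40-0.10j,0.40+0.10j], [(0.07+0j),(0.24-0.14j),(0.24+0.14j),-0.13+0.45j,-0.13-0.45j], [(-0.64+0j),-0.20-0.03j,-0.20+0.03j,0.32+0.12j,0.32-0.12j], [0.09+0.00j,0.10+0.07j,0.10-0.07j,(0.65+0j),0.65-0.00j]]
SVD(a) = [[-0.8, -0.38, 0.43, 0.14, 0.1],[0.35, -0.03, 0.47, 0.75, -0.31],[-0.08, 0.61, 0.15, 0.26, 0.73],[0.47, -0.47, 0.48, -0.34, 0.47],[0.06, -0.52, -0.59, 0.48, 0.38]] @ diag([5.819051836863736, 3.3812431855330805, 2.7807834699445366, 2.0749851731260973, 0.9322607278915803]) @ [[0.2, -0.37, 0.44, -0.60, 0.53], [-0.34, -0.39, -0.77, -0.36, 0.1], [-0.24, 0.72, 0.03, -0.64, -0.15], [-0.81, -0.3, 0.45, 0.04, -0.23], [0.37, -0.34, 0.06, -0.33, -0.80]]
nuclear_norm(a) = 14.99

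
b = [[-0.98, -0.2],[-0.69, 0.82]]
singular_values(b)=[1.26, 0.75]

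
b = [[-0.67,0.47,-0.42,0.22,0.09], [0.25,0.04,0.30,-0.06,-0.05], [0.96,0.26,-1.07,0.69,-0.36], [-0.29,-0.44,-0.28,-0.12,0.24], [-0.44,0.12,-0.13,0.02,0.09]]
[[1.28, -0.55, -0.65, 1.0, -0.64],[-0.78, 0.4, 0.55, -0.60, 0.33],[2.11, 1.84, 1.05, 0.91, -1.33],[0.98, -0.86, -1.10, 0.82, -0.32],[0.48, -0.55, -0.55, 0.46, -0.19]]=b@[[0.02, 1.23, 0.90, -0.33, -0.1], [-0.03, 0.15, 0.15, -0.06, -0.01], [-1.99, 0.83, 1.51, -1.41, 0.74], [1.17, 2.37, 2.44, 0.37, -1.28], [2.33, 0.34, -0.22, 1.44, -1.23]]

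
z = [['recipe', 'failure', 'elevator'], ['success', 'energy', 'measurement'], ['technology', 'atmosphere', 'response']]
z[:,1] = ['failure', 'energy', 'atmosphere']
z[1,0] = 'success'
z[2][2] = 'response'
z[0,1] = 'failure'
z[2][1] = 'atmosphere'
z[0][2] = 'elevator'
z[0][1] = 'failure'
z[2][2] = 'response'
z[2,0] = 'technology'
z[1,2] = 'measurement'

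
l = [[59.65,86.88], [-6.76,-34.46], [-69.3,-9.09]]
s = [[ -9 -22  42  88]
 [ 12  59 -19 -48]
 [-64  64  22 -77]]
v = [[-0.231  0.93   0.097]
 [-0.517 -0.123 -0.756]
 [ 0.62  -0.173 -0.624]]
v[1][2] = -0.756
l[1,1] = -34.46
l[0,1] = 86.88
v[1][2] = -0.756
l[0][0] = 59.65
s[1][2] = -19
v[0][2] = 0.097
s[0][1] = -22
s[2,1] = 64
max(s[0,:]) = 88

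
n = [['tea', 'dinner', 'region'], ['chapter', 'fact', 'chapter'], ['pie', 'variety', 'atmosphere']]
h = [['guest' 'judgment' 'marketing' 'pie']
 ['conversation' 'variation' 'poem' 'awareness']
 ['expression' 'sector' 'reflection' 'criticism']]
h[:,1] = ['judgment', 'variation', 'sector']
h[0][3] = 'pie'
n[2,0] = 'pie'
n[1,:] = ['chapter', 'fact', 'chapter']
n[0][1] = 'dinner'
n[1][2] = 'chapter'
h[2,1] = 'sector'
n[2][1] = 'variety'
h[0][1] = 'judgment'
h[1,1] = 'variation'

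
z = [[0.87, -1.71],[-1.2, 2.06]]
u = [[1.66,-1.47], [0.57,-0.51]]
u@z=[[3.21,-5.87], [1.11,-2.03]]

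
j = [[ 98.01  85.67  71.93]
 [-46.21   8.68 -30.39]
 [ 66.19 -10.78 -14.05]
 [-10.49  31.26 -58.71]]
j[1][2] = -30.39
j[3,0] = -10.49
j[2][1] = -10.78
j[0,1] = 85.67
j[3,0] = -10.49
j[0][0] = 98.01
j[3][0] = -10.49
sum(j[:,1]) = 114.83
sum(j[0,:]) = 255.61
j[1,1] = 8.68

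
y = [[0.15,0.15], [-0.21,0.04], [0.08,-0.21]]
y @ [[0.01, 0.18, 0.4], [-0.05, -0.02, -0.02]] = [[-0.01,0.02,0.06],[-0.0,-0.04,-0.08],[0.01,0.02,0.04]]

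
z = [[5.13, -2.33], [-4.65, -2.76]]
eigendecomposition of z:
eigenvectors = [[0.89,  0.25], [-0.46,  0.97]]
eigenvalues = [6.32, -3.95]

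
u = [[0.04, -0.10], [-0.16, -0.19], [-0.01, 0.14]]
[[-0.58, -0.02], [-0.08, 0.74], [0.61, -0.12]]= u@[[-4.36, -3.33], [4.07, -1.11]]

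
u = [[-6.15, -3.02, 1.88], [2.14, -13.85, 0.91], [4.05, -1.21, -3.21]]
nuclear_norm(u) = 24.34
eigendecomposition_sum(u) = [[-0.45, 0.17, -0.55], [-0.18, 0.07, -0.22], [-1.29, 0.49, -1.59]] + [[-7.75,  3.76,  2.18],[-2.07,  1.01,  0.58],[5.64,  -2.74,  -1.59]] + [[2.04, -6.95, 0.26], [4.39, -14.92, 0.55], [-0.31, 1.04, -0.04]]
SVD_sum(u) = [[0.25, -2.49, 0.16], [1.38, -13.93, 0.89], [0.14, -1.39, 0.09]] + [[-5.98,-0.42,2.67], [0.62,0.04,-0.28], [4.48,0.32,-2.0]] + [[-0.41, -0.10, -0.94],[0.13, 0.03, 0.3],[-0.57, -0.14, -1.3]]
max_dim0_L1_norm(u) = 18.08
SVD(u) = [[0.18, -0.8, 0.58], [0.98, 0.08, -0.18], [0.1, 0.6, 0.80]] @ diag([14.314795337947306, 8.230610332876909, 1.7949618327479828]) @ [[0.10, -0.99, 0.06], [0.91, 0.06, -0.41], [-0.4, -0.10, -0.91]]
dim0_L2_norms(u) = [7.67, 14.23, 3.83]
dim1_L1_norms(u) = [11.05, 16.9, 8.47]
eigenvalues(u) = [-1.97, -8.33, -12.92]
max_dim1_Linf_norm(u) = 13.85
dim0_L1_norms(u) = [12.34, 18.08, 6.0]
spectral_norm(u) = 14.31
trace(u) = -23.21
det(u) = -211.48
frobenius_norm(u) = 16.61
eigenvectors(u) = [[-0.33, -0.79, -0.42], [-0.13, -0.21, -0.90], [-0.94, 0.58, 0.06]]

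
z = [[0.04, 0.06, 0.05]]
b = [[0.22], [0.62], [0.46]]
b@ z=[[0.01, 0.01, 0.01], [0.02, 0.04, 0.03], [0.02, 0.03, 0.02]]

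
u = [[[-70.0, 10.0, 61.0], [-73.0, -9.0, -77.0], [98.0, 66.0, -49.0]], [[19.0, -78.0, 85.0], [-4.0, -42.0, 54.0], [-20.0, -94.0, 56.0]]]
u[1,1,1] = -42.0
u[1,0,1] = -78.0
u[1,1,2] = 54.0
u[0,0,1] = 10.0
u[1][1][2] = 54.0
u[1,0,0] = 19.0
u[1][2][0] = -20.0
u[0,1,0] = -73.0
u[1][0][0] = 19.0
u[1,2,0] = -20.0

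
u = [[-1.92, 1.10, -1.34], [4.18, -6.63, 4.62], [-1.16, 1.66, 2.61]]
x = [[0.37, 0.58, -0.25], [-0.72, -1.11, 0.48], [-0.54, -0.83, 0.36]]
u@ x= [[-0.78, -1.22, 0.53], [3.83, 5.95, -2.56], [-3.03, -4.68, 2.03]]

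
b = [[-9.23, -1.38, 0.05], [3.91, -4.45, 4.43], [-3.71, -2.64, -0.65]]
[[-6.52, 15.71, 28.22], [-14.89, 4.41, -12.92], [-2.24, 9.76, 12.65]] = b@[[0.57, -1.43, -3.0], [0.80, -1.80, -0.41], [-3.06, 0.45, -0.68]]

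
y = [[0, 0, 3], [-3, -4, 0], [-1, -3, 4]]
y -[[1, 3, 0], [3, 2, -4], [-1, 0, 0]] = [[-1, -3, 3], [-6, -6, 4], [0, -3, 4]]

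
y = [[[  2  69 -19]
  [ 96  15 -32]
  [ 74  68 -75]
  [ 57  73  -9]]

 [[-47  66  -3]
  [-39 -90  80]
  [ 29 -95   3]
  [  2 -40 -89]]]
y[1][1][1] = -90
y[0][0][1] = 69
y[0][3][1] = 73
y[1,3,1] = -40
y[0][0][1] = 69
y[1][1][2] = 80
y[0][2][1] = 68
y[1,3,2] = -89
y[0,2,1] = 68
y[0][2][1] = 68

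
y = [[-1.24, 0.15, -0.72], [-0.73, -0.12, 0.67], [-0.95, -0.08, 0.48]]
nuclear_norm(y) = 2.84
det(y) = 0.00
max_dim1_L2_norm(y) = 1.44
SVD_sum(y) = [[-1.22, 0.01, 0.04], [-0.75, 0.00, 0.02], [-0.96, 0.01, 0.03]] + [[-0.02,0.14,-0.76],[0.02,-0.12,0.65],[0.01,-0.09,0.45]] + [[-0.00,-0.0,-0.0],[-0.00,-0.0,-0.0],[0.0,0.00,0.0]]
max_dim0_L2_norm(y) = 1.72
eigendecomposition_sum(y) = [[-1.33,0.11,-0.51], [-0.38,0.03,-0.15], [-0.64,0.05,-0.25]] + [[0.09, 0.04, -0.21], [-0.35, -0.15, 0.81], [-0.31, -0.13, 0.72]] + [[-0.00,-0.00,0.00], [-0.0,-0.00,0.00], [-0.0,-0.0,0.0]]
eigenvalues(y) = [-1.54, 0.67, -0.0]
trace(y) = -0.88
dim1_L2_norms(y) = [1.44, 1.0, 1.07]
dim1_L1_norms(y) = [2.11, 1.52, 1.51]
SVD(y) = [[-0.71,0.69,-0.15],[-0.43,-0.59,-0.68],[-0.56,-0.41,0.72]] @ diag([1.7247099851825285, 1.113271888116403, 0.0010817307520216287]) @ [[1.0, -0.01, -0.03], [-0.03, 0.19, -0.98], [0.01, 0.98, 0.19]]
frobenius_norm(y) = 2.05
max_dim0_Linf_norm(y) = 1.24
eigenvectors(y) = [[0.87, 0.19, -0.01], [0.25, -0.73, -0.98], [0.42, -0.65, -0.19]]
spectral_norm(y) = 1.72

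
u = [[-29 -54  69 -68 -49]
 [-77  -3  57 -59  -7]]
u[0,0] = -29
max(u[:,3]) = -59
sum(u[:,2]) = 126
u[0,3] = -68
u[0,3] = -68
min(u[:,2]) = 57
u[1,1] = -3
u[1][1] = -3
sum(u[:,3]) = -127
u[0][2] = 69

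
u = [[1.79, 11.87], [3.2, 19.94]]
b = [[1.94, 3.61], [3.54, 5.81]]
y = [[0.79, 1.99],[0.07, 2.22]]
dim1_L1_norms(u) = [13.66, 23.14]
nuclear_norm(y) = 3.57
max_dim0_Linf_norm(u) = 19.94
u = b @ y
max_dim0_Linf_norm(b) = 5.81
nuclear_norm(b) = 8.13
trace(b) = 7.75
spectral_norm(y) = 3.04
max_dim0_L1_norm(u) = 31.81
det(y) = 1.61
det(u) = -2.29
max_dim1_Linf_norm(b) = 5.81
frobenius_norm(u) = 23.49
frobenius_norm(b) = 7.94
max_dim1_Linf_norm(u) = 19.94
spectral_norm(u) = 23.49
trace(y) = 3.01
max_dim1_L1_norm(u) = 23.14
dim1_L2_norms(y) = [2.14, 2.22]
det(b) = -1.51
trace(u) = 21.73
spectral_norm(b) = 7.94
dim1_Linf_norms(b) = [3.61, 5.81]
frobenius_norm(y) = 3.09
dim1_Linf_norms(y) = [1.99, 2.22]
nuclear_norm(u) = 23.59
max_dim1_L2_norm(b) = 6.8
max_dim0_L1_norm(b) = 9.42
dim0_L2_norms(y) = [0.79, 2.98]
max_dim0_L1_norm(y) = 4.21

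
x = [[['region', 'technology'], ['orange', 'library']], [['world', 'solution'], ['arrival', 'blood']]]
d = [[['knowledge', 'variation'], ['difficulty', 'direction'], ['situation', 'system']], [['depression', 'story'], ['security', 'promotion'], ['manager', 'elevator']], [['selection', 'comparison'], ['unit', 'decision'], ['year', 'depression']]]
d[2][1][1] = 'decision'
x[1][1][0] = 'arrival'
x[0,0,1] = 'technology'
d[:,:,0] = [['knowledge', 'difficulty', 'situation'], ['depression', 'security', 'manager'], ['selection', 'unit', 'year']]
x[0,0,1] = 'technology'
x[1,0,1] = 'solution'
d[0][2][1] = 'system'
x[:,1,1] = ['library', 'blood']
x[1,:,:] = [['world', 'solution'], ['arrival', 'blood']]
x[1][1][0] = 'arrival'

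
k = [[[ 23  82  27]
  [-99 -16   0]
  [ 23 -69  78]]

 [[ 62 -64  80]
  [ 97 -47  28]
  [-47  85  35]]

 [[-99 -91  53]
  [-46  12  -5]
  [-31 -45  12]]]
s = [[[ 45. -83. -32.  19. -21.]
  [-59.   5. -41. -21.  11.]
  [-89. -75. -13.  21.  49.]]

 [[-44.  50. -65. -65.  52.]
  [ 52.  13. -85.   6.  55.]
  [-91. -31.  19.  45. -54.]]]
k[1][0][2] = 80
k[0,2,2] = 78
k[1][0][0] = 62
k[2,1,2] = -5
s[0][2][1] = -75.0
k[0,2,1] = -69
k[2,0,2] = 53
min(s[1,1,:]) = -85.0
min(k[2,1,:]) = -46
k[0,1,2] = 0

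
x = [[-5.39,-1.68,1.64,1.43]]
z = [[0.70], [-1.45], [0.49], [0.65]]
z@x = [[-3.77,-1.18,1.15,1.0],[7.82,2.44,-2.38,-2.07],[-2.64,-0.82,0.8,0.7],[-3.50,-1.09,1.07,0.93]]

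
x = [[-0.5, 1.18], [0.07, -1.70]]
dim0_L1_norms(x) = [0.57, 2.88]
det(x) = 0.77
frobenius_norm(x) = 2.13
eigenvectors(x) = [[1.00,-0.68], [0.06,0.73]]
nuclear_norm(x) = 2.46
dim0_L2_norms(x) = [0.5, 2.07]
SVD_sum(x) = [[-0.21, 1.23], [0.28, -1.66]] + [[-0.29, -0.05],[-0.21, -0.04]]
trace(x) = -2.20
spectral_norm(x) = 2.10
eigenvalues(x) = [-0.43, -1.77]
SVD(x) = [[-0.59, 0.80], [0.8, 0.59]] @ diag([2.098467744533015, 0.3656953994166702]) @ [[0.17,-0.99], [-0.99,-0.17]]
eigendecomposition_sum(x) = [[-0.41, -0.39], [-0.02, -0.02]] + [[-0.09, 1.57], [0.09, -1.68]]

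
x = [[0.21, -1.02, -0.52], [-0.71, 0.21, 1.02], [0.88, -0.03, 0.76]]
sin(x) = [[0.36,-0.95,-0.22], [-0.83,0.28,0.76], [0.71,0.15,0.96]]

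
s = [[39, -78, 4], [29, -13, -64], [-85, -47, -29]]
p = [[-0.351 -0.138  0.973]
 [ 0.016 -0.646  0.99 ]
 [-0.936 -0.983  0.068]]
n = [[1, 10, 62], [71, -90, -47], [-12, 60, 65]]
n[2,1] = 60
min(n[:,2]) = -47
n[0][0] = 1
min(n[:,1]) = -90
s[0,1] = -78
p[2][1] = -0.983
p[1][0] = 0.016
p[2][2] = 0.068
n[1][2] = -47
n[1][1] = -90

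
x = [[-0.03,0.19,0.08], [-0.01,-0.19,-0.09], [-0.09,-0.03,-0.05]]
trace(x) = -0.27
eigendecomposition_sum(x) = [[(-0-0j), (-0-0j), 0.00-0.00j],[-0.00-0.00j, (-0-0j), -0j],[0j, 0j, (-0+0j)]] + [[-0.01+0.09j, (0.1+0.14j), 0.04+0.10j],  [-0.00-0.07j, -0.09-0.09j, -0.05-0.07j],  [-0.05+0.04j, -0.02+0.11j, (-0.02+0.06j)]] + [[-0.01-0.09j, 0.10-0.14j, 0.04-0.10j], [-0.00+0.07j, (-0.09+0.09j), (-0.05+0.07j)], [(-0.05-0.04j), (-0.02-0.11j), (-0.02-0.06j)]]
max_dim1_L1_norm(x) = 0.3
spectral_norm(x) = 0.30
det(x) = -0.00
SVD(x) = [[0.69, 0.31, -0.65], [-0.70, 0.09, -0.7], [-0.16, 0.95, 0.28]] @ diag([0.2982853047301809, 0.10106421377046423, 0.0034498807198319334]) @ [[0.0, 0.91, 0.43], [-0.94, 0.14, -0.3], [0.33, 0.40, -0.85]]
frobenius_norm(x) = 0.31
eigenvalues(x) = [(-0+0j), (-0.13+0.07j), (-0.13-0.07j)]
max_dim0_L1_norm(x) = 0.41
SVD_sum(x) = [[0.00, 0.19, 0.09], [-0.0, -0.19, -0.09], [-0.0, -0.04, -0.02]] + [[-0.03, 0.00, -0.01], [-0.01, 0.0, -0.0], [-0.09, 0.01, -0.03]] + [[-0.0, -0.0, 0.00], [-0.0, -0.00, 0.0], [0.0, 0.00, -0.00]]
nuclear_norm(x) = 0.40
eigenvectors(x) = [[(-0.3+0j), (-0.71+0j), (-0.71-0j)], [-0.40+0.00j, 0.53-0.11j, 0.53+0.11j], [(0.86+0j), -0.34-0.31j, (-0.34+0.31j)]]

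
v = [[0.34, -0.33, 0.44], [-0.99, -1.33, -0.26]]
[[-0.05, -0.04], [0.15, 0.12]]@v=[[0.02, 0.07, -0.01], [-0.07, -0.21, 0.03]]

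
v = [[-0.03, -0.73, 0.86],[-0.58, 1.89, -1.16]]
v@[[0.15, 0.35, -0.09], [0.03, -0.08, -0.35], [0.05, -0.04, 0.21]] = [[0.02, 0.01, 0.44], [-0.09, -0.31, -0.85]]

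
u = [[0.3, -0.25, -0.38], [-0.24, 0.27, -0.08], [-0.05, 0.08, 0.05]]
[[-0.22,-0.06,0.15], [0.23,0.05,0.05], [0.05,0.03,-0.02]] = u @ [[-0.59, 0.52, 0.01], [0.31, 0.68, 0.08], [-0.09, 0.12, -0.44]]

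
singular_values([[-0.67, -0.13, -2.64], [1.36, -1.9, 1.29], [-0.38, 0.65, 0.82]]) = [3.38, 2.08, 0.2]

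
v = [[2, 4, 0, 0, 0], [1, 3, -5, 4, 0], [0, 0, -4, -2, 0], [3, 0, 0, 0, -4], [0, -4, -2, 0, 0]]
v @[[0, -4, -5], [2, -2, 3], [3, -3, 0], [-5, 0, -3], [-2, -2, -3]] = [[8, -16, 2], [-29, 5, -8], [-2, 12, 6], [8, -4, -3], [-14, 14, -12]]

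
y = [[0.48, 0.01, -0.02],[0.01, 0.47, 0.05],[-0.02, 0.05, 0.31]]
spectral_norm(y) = 0.49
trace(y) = 1.26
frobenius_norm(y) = 0.74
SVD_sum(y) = [[0.19,0.23,0.04], [0.23,0.29,0.05], [0.04,0.05,0.01]] + [[0.29, -0.21, -0.1], [-0.21, 0.16, 0.07], [-0.1, 0.07, 0.03]] + [[0.00, -0.01, 0.03], [-0.01, 0.02, -0.08], [0.03, -0.08, 0.27]]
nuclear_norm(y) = 1.26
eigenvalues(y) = [0.29, 0.48, 0.49]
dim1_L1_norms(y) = [0.51, 0.53, 0.38]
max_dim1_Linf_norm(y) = 0.48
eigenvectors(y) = [[0.12, -0.77, 0.62],  [-0.28, 0.58, 0.77],  [0.95, 0.26, 0.15]]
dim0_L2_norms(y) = [0.48, 0.47, 0.31]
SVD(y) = [[-0.62, 0.77, 0.12],[-0.77, -0.58, -0.28],[-0.15, -0.26, 0.95]] @ diag([0.48762738608565914, 0.4792986181110448, 0.2930739958032961]) @ [[-0.62, -0.77, -0.15], [0.77, -0.58, -0.26], [0.12, -0.28, 0.95]]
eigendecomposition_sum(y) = [[0.00, -0.01, 0.03], [-0.01, 0.02, -0.08], [0.03, -0.08, 0.27]] + [[0.29, -0.21, -0.10], [-0.21, 0.16, 0.07], [-0.10, 0.07, 0.03]] + [[0.19,0.23,0.04],  [0.23,0.29,0.05],  [0.04,0.05,0.01]]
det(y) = 0.07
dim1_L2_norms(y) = [0.48, 0.47, 0.31]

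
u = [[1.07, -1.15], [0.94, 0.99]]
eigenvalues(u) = [(1.03+1.04j), (1.03-1.04j)]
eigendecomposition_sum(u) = [[(0.54+0.5j), -0.57+0.57j], [(0.47-0.47j), 0.50+0.54j]] + [[0.54-0.50j, (-0.57-0.57j)],[0.47+0.47j, (0.5-0.54j)]]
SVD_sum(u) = [[0.84, -1.30], [-0.18, 0.27]] + [[0.23, 0.15], [1.12, 0.72]]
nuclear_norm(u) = 2.93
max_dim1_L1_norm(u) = 2.22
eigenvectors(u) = [[0.74+0.00j, 0.74-0.00j],  [(0.03-0.67j), 0.03+0.67j]]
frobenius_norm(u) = 2.08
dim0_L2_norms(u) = [1.42, 1.52]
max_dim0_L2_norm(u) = 1.52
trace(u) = 2.06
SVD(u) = [[-0.98, 0.21], [0.21, 0.98]] @ diag([1.5796459328471155, 1.354923882304673]) @ [[-0.54, 0.84],[0.84, 0.54]]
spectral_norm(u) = 1.58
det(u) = 2.14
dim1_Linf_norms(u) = [1.15, 0.99]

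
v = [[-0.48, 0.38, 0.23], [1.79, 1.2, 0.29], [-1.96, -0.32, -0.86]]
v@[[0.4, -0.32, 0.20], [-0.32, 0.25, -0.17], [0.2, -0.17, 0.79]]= [[-0.27, 0.21, 0.02], [0.39, -0.32, 0.38], [-0.85, 0.69, -1.02]]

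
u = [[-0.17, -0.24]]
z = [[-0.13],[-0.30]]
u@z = [[0.09]]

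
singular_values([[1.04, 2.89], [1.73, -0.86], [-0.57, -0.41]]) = [3.13, 1.96]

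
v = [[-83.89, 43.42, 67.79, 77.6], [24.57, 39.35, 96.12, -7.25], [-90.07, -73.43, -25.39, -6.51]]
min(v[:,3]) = -7.25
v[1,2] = 96.12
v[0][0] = -83.89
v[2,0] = -90.07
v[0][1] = 43.42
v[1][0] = 24.57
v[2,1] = -73.43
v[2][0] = -90.07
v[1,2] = 96.12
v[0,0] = -83.89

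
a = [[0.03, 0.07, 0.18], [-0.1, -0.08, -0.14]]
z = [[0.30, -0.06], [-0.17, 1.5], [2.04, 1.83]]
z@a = [[0.02, 0.03, 0.06],  [-0.16, -0.13, -0.24],  [-0.12, -0.00, 0.11]]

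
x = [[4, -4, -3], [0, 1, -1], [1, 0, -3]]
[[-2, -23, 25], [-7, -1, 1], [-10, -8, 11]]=x@ [[-4, -5, 2], [-5, 0, -2], [2, 1, -3]]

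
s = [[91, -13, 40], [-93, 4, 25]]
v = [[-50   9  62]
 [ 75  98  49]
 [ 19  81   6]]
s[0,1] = -13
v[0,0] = -50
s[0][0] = 91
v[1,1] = 98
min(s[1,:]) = -93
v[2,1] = 81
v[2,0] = 19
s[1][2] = 25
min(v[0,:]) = -50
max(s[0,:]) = 91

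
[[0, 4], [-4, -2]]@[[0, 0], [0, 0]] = [[0, 0], [0, 0]]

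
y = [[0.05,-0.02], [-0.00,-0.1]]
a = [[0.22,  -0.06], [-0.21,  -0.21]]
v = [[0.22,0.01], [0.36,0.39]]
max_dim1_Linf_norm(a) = 0.22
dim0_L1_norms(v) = [0.58, 0.4]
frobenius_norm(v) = 0.57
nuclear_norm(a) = 0.51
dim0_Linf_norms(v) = [0.36, 0.39]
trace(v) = 0.61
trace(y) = -0.05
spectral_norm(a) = 0.33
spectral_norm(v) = 0.56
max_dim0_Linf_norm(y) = 0.1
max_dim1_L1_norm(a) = 0.42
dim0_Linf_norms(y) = [0.05, 0.1]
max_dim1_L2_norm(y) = 0.1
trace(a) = 0.01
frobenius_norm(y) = 0.11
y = v @ a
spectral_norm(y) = 0.10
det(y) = -0.01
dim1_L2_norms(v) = [0.22, 0.53]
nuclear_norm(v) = 0.70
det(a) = -0.06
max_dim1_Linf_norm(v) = 0.39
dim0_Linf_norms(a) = [0.22, 0.21]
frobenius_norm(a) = 0.37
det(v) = 0.08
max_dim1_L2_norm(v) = 0.53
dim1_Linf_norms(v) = [0.22, 0.39]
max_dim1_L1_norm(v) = 0.75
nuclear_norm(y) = 0.15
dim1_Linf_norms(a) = [0.22, 0.21]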